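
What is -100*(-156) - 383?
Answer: 15217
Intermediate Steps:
-100*(-156) - 383 = 15600 - 383 = 15217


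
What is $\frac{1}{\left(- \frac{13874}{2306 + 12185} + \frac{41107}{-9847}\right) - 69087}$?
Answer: $- \frac{3318439}{229278025398} \approx -1.4473 \cdot 10^{-5}$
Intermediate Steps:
$\frac{1}{\left(- \frac{13874}{2306 + 12185} + \frac{41107}{-9847}\right) - 69087} = \frac{1}{\left(- \frac{13874}{14491} + 41107 \left(- \frac{1}{9847}\right)\right) - 69087} = \frac{1}{\left(\left(-13874\right) \frac{1}{14491} - \frac{41107}{9847}\right) - 69087} = \frac{1}{\left(- \frac{13874}{14491} - \frac{41107}{9847}\right) - 69087} = \frac{1}{- \frac{17030205}{3318439} - 69087} = \frac{1}{- \frac{229278025398}{3318439}} = - \frac{3318439}{229278025398}$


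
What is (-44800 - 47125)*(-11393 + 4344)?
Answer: 647979325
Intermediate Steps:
(-44800 - 47125)*(-11393 + 4344) = -91925*(-7049) = 647979325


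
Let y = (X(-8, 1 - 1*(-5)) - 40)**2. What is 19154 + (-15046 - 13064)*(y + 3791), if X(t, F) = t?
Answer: -171311296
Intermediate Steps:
y = 2304 (y = (-8 - 40)**2 = (-48)**2 = 2304)
19154 + (-15046 - 13064)*(y + 3791) = 19154 + (-15046 - 13064)*(2304 + 3791) = 19154 - 28110*6095 = 19154 - 171330450 = -171311296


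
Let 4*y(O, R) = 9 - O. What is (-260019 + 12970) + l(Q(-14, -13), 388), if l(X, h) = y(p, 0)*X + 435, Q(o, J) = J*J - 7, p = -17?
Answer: -245561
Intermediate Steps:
y(O, R) = 9/4 - O/4 (y(O, R) = (9 - O)/4 = 9/4 - O/4)
Q(o, J) = -7 + J² (Q(o, J) = J² - 7 = -7 + J²)
l(X, h) = 435 + 13*X/2 (l(X, h) = (9/4 - ¼*(-17))*X + 435 = (9/4 + 17/4)*X + 435 = 13*X/2 + 435 = 435 + 13*X/2)
(-260019 + 12970) + l(Q(-14, -13), 388) = (-260019 + 12970) + (435 + 13*(-7 + (-13)²)/2) = -247049 + (435 + 13*(-7 + 169)/2) = -247049 + (435 + (13/2)*162) = -247049 + (435 + 1053) = -247049 + 1488 = -245561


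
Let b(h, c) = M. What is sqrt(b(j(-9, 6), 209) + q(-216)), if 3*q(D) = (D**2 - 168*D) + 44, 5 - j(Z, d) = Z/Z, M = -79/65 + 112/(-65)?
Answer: sqrt(1051761165)/195 ≈ 166.31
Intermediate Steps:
M = -191/65 (M = -79*1/65 + 112*(-1/65) = -79/65 - 112/65 = -191/65 ≈ -2.9385)
j(Z, d) = 4 (j(Z, d) = 5 - Z/Z = 5 - 1*1 = 5 - 1 = 4)
b(h, c) = -191/65
q(D) = 44/3 - 56*D + D**2/3 (q(D) = ((D**2 - 168*D) + 44)/3 = (44 + D**2 - 168*D)/3 = 44/3 - 56*D + D**2/3)
sqrt(b(j(-9, 6), 209) + q(-216)) = sqrt(-191/65 + (44/3 - 56*(-216) + (1/3)*(-216)**2)) = sqrt(-191/65 + (44/3 + 12096 + (1/3)*46656)) = sqrt(-191/65 + (44/3 + 12096 + 15552)) = sqrt(-191/65 + 82988/3) = sqrt(5393647/195) = sqrt(1051761165)/195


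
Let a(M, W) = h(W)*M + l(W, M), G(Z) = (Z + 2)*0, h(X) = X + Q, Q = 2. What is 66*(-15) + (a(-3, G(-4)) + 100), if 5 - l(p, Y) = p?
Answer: -891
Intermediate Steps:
l(p, Y) = 5 - p
h(X) = 2 + X (h(X) = X + 2 = 2 + X)
G(Z) = 0 (G(Z) = (2 + Z)*0 = 0)
a(M, W) = 5 - W + M*(2 + W) (a(M, W) = (2 + W)*M + (5 - W) = M*(2 + W) + (5 - W) = 5 - W + M*(2 + W))
66*(-15) + (a(-3, G(-4)) + 100) = 66*(-15) + ((5 - 1*0 - 3*(2 + 0)) + 100) = -990 + ((5 + 0 - 3*2) + 100) = -990 + ((5 + 0 - 6) + 100) = -990 + (-1 + 100) = -990 + 99 = -891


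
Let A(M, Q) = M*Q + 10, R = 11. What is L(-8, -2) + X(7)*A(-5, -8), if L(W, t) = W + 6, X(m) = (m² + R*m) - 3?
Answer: 6148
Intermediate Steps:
A(M, Q) = 10 + M*Q
X(m) = -3 + m² + 11*m (X(m) = (m² + 11*m) - 3 = -3 + m² + 11*m)
L(W, t) = 6 + W
L(-8, -2) + X(7)*A(-5, -8) = (6 - 8) + (-3 + 7² + 11*7)*(10 - 5*(-8)) = -2 + (-3 + 49 + 77)*(10 + 40) = -2 + 123*50 = -2 + 6150 = 6148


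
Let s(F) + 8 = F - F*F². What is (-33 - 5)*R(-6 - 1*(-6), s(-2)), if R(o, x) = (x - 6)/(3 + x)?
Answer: 304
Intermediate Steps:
s(F) = -8 + F - F³ (s(F) = -8 + (F - F*F²) = -8 + (F - F³) = -8 + F - F³)
R(o, x) = (-6 + x)/(3 + x)
(-33 - 5)*R(-6 - 1*(-6), s(-2)) = (-33 - 5)*((-6 + (-8 - 2 - 1*(-2)³))/(3 + (-8 - 2 - 1*(-2)³))) = -38*(-6 + (-8 - 2 - 1*(-8)))/(3 + (-8 - 2 - 1*(-8))) = -38*(-6 + (-8 - 2 + 8))/(3 + (-8 - 2 + 8)) = -38*(-6 - 2)/(3 - 2) = -38*(-8)/1 = -38*(-8) = 304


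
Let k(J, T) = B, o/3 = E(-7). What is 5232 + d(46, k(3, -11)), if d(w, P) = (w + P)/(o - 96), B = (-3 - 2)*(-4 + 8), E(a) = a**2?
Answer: 266858/51 ≈ 5232.5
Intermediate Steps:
o = 147 (o = 3*(-7)**2 = 3*49 = 147)
B = -20 (B = -5*4 = -20)
k(J, T) = -20
d(w, P) = P/51 + w/51 (d(w, P) = (w + P)/(147 - 96) = (P + w)/51 = (P + w)*(1/51) = P/51 + w/51)
5232 + d(46, k(3, -11)) = 5232 + ((1/51)*(-20) + (1/51)*46) = 5232 + (-20/51 + 46/51) = 5232 + 26/51 = 266858/51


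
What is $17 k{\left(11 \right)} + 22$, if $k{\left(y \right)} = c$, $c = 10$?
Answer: $192$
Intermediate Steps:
$k{\left(y \right)} = 10$
$17 k{\left(11 \right)} + 22 = 17 \cdot 10 + 22 = 170 + 22 = 192$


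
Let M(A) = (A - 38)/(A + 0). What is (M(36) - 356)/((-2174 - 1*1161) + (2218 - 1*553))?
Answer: 6409/30060 ≈ 0.21321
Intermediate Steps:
M(A) = (-38 + A)/A
(M(36) - 356)/((-2174 - 1*1161) + (2218 - 1*553)) = ((-38 + 36)/36 - 356)/((-2174 - 1*1161) + (2218 - 1*553)) = ((1/36)*(-2) - 356)/((-2174 - 1161) + (2218 - 553)) = (-1/18 - 356)/(-3335 + 1665) = -6409/18/(-1670) = -6409/18*(-1/1670) = 6409/30060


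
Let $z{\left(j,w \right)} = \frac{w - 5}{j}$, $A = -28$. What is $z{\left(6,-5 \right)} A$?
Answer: $\frac{140}{3} \approx 46.667$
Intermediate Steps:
$z{\left(j,w \right)} = \frac{-5 + w}{j}$ ($z{\left(j,w \right)} = \frac{w - 5}{j} = \frac{-5 + w}{j}$)
$z{\left(6,-5 \right)} A = \frac{-5 - 5}{6} \left(-28\right) = \frac{1}{6} \left(-10\right) \left(-28\right) = \left(- \frac{5}{3}\right) \left(-28\right) = \frac{140}{3}$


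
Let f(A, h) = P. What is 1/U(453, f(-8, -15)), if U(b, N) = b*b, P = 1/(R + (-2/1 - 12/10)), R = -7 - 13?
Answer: 1/205209 ≈ 4.8731e-6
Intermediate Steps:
R = -20
P = -5/116 (P = 1/(-20 + (-2/1 - 12/10)) = 1/(-20 + (-2*1 - 12*⅒)) = 1/(-20 + (-2 - 6/5)) = 1/(-20 - 16/5) = 1/(-116/5) = -5/116 ≈ -0.043103)
f(A, h) = -5/116
U(b, N) = b²
1/U(453, f(-8, -15)) = 1/(453²) = 1/205209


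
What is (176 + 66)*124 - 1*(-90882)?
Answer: 120890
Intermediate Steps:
(176 + 66)*124 - 1*(-90882) = 242*124 + 90882 = 30008 + 90882 = 120890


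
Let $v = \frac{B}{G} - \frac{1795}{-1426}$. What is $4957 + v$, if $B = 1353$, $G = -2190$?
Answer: $\frac{1290201271}{260245} \approx 4957.6$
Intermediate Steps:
$v = \frac{166806}{260245}$ ($v = \frac{1353}{-2190} - \frac{1795}{-1426} = 1353 \left(- \frac{1}{2190}\right) - - \frac{1795}{1426} = - \frac{451}{730} + \frac{1795}{1426} = \frac{166806}{260245} \approx 0.64096$)
$4957 + v = 4957 + \frac{166806}{260245} = \frac{1290201271}{260245}$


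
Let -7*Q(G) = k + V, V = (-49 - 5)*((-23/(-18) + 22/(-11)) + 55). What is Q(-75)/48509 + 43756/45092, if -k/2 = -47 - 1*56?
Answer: 3745198582/3827893699 ≈ 0.97840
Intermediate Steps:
k = 206 (k = -2*(-47 - 1*56) = -2*(-47 - 56) = -2*(-103) = 206)
V = -2931 (V = -54*((-23*(-1/18) + 22*(-1/11)) + 55) = -54*((23/18 - 2) + 55) = -54*(-13/18 + 55) = -54*977/18 = -2931)
Q(G) = 2725/7 (Q(G) = -(206 - 2931)/7 = -⅐*(-2725) = 2725/7)
Q(-75)/48509 + 43756/45092 = (2725/7)/48509 + 43756/45092 = (2725/7)*(1/48509) + 43756*(1/45092) = 2725/339563 + 10939/11273 = 3745198582/3827893699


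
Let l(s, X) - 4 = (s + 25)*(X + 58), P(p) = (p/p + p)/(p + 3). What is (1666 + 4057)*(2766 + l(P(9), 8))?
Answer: 25610425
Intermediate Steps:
P(p) = (1 + p)/(3 + p)
l(s, X) = 4 + (25 + s)*(58 + X) (l(s, X) = 4 + (s + 25)*(X + 58) = 4 + (25 + s)*(58 + X))
(1666 + 4057)*(2766 + l(P(9), 8)) = (1666 + 4057)*(2766 + (1454 + 25*8 + 58*((1 + 9)/(3 + 9)) + 8*((1 + 9)/(3 + 9)))) = 5723*(2766 + (1454 + 200 + 58*(10/12) + 8*(10/12))) = 5723*(2766 + (1454 + 200 + 58*((1/12)*10) + 8*((1/12)*10))) = 5723*(2766 + (1454 + 200 + 58*(⅚) + 8*(⅚))) = 5723*(2766 + (1454 + 200 + 145/3 + 20/3)) = 5723*(2766 + 1709) = 5723*4475 = 25610425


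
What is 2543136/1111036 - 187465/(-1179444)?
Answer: 801941715031/327601185996 ≈ 2.4479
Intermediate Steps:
2543136/1111036 - 187465/(-1179444) = 2543136*(1/1111036) - 187465*(-1/1179444) = 635784/277759 + 187465/1179444 = 801941715031/327601185996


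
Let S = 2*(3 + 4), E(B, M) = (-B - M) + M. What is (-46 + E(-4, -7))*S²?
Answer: -8232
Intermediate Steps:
E(B, M) = -B
S = 14 (S = 2*7 = 14)
(-46 + E(-4, -7))*S² = (-46 - 1*(-4))*14² = (-46 + 4)*196 = -42*196 = -8232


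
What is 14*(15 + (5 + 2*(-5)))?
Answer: 140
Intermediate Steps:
14*(15 + (5 + 2*(-5))) = 14*(15 + (5 - 10)) = 14*(15 - 5) = 14*10 = 140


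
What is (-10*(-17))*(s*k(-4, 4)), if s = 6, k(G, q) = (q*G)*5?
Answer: -81600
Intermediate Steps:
k(G, q) = 5*G*q (k(G, q) = (G*q)*5 = 5*G*q)
(-10*(-17))*(s*k(-4, 4)) = (-10*(-17))*(6*(5*(-4)*4)) = 170*(6*(-80)) = 170*(-480) = -81600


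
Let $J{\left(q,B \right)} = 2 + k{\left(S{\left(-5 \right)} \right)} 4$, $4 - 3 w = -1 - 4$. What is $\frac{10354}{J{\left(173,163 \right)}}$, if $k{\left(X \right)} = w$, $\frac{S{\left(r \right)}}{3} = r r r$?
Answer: $\frac{5177}{7} \approx 739.57$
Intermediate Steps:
$w = 3$ ($w = \frac{4}{3} - \frac{-1 - 4}{3} = \frac{4}{3} - - \frac{5}{3} = \frac{4}{3} + \frac{5}{3} = 3$)
$S{\left(r \right)} = 3 r^{3}$ ($S{\left(r \right)} = 3 r r r = 3 r^{2} r = 3 r^{3}$)
$k{\left(X \right)} = 3$
$J{\left(q,B \right)} = 14$ ($J{\left(q,B \right)} = 2 + 3 \cdot 4 = 2 + 12 = 14$)
$\frac{10354}{J{\left(173,163 \right)}} = \frac{10354}{14} = 10354 \cdot \frac{1}{14} = \frac{5177}{7}$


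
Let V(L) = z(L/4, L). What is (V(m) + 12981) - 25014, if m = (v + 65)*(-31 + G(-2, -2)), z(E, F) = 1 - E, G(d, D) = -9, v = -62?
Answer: -12002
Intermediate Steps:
m = -120 (m = (-62 + 65)*(-31 - 9) = 3*(-40) = -120)
V(L) = 1 - L/4
(V(m) + 12981) - 25014 = ((1 - ¼*(-120)) + 12981) - 25014 = ((1 + 30) + 12981) - 25014 = (31 + 12981) - 25014 = 13012 - 25014 = -12002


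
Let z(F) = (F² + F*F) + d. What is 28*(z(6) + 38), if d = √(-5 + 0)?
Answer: 3080 + 28*I*√5 ≈ 3080.0 + 62.61*I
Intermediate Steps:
d = I*√5 (d = √(-5) = I*√5 ≈ 2.2361*I)
z(F) = 2*F² + I*√5 (z(F) = (F² + F*F) + I*√5 = (F² + F²) + I*√5 = 2*F² + I*√5)
28*(z(6) + 38) = 28*((2*6² + I*√5) + 38) = 28*((2*36 + I*√5) + 38) = 28*((72 + I*√5) + 38) = 28*(110 + I*√5) = 3080 + 28*I*√5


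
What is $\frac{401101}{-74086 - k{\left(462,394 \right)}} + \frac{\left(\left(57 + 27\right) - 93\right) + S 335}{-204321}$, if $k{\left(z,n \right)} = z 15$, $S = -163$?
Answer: $- \frac{5963749969}{1273328472} \approx -4.6836$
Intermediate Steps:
$k{\left(z,n \right)} = 15 z$
$\frac{401101}{-74086 - k{\left(462,394 \right)}} + \frac{\left(\left(57 + 27\right) - 93\right) + S 335}{-204321} = \frac{401101}{-74086 - 15 \cdot 462} + \frac{\left(\left(57 + 27\right) - 93\right) - 54605}{-204321} = \frac{401101}{-74086 - 6930} + \left(\left(84 - 93\right) - 54605\right) \left(- \frac{1}{204321}\right) = \frac{401101}{-74086 - 6930} + \left(-9 - 54605\right) \left(- \frac{1}{204321}\right) = \frac{401101}{-81016} - - \frac{54614}{204321} = 401101 \left(- \frac{1}{81016}\right) + \frac{54614}{204321} = - \frac{401101}{81016} + \frac{54614}{204321} = - \frac{5963749969}{1273328472}$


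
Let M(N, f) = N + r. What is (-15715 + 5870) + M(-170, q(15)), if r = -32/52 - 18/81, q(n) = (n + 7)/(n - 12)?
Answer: -1171853/117 ≈ -10016.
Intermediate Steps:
q(n) = (7 + n)/(-12 + n)
r = -98/117 (r = -32*1/52 - 18*1/81 = -8/13 - 2/9 = -98/117 ≈ -0.83761)
M(N, f) = -98/117 + N (M(N, f) = N - 98/117 = -98/117 + N)
(-15715 + 5870) + M(-170, q(15)) = (-15715 + 5870) + (-98/117 - 170) = -9845 - 19988/117 = -1171853/117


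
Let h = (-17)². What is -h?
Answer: -289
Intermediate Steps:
h = 289
-h = -1*289 = -289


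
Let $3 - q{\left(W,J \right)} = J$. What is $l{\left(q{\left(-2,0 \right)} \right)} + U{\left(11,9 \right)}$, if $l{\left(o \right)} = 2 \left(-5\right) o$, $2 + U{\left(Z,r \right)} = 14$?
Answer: $-18$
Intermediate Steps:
$q{\left(W,J \right)} = 3 - J$
$U{\left(Z,r \right)} = 12$ ($U{\left(Z,r \right)} = -2 + 14 = 12$)
$l{\left(o \right)} = - 10 o$
$l{\left(q{\left(-2,0 \right)} \right)} + U{\left(11,9 \right)} = - 10 \left(3 - 0\right) + 12 = - 10 \left(3 + 0\right) + 12 = \left(-10\right) 3 + 12 = -30 + 12 = -18$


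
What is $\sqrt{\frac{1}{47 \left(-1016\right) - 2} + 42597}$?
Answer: $\frac{\sqrt{10793343888922}}{15918} \approx 206.39$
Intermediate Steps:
$\sqrt{\frac{1}{47 \left(-1016\right) - 2} + 42597} = \sqrt{\frac{1}{-47752 - 2} + 42597} = \sqrt{\frac{1}{-47754} + 42597} = \sqrt{- \frac{1}{47754} + 42597} = \sqrt{\frac{2034177137}{47754}} = \frac{\sqrt{10793343888922}}{15918}$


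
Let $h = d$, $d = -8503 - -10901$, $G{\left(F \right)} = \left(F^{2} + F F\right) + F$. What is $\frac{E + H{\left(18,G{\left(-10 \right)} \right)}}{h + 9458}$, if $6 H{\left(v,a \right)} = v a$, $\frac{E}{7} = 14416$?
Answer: $\frac{50741}{5928} \approx 8.5595$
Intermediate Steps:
$G{\left(F \right)} = F + 2 F^{2}$ ($G{\left(F \right)} = \left(F^{2} + F^{2}\right) + F = 2 F^{2} + F = F + 2 F^{2}$)
$E = 100912$ ($E = 7 \cdot 14416 = 100912$)
$d = 2398$ ($d = -8503 + 10901 = 2398$)
$h = 2398$
$H{\left(v,a \right)} = \frac{a v}{6}$ ($H{\left(v,a \right)} = \frac{v a}{6} = \frac{a v}{6}$)
$\frac{E + H{\left(18,G{\left(-10 \right)} \right)}}{h + 9458} = \frac{100912 + \frac{1}{6} \left(- 10 \left(1 + 2 \left(-10\right)\right)\right) 18}{2398 + 9458} = \frac{100912 + \frac{1}{6} \left(- 10 \left(1 - 20\right)\right) 18}{11856} = \left(100912 + \frac{1}{6} \left(\left(-10\right) \left(-19\right)\right) 18\right) \frac{1}{11856} = \left(100912 + \frac{1}{6} \cdot 190 \cdot 18\right) \frac{1}{11856} = \left(100912 + 570\right) \frac{1}{11856} = 101482 \cdot \frac{1}{11856} = \frac{50741}{5928}$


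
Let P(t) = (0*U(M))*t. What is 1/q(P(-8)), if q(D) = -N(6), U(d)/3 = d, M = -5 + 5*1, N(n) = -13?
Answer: 1/13 ≈ 0.076923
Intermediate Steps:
M = 0 (M = -5 + 5 = 0)
U(d) = 3*d
P(t) = 0 (P(t) = (0*(3*0))*t = (0*0)*t = 0*t = 0)
q(D) = 13 (q(D) = -1*(-13) = 13)
1/q(P(-8)) = 1/13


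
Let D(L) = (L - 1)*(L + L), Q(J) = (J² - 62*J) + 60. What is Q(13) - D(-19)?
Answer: -1337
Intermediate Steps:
Q(J) = 60 + J² - 62*J
D(L) = 2*L*(-1 + L) (D(L) = (-1 + L)*(2*L) = 2*L*(-1 + L))
Q(13) - D(-19) = (60 + 13² - 62*13) - 2*(-19)*(-1 - 19) = (60 + 169 - 806) - 2*(-19)*(-20) = -577 - 1*760 = -577 - 760 = -1337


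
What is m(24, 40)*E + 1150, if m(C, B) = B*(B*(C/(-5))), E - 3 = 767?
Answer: -5912450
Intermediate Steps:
E = 770 (E = 3 + 767 = 770)
m(C, B) = -C*B**2/5 (m(C, B) = B*(B*(C*(-1/5))) = B*(B*(-C/5)) = B*(-B*C/5) = -C*B**2/5)
m(24, 40)*E + 1150 = -1/5*24*40**2*770 + 1150 = -1/5*24*1600*770 + 1150 = -7680*770 + 1150 = -5913600 + 1150 = -5912450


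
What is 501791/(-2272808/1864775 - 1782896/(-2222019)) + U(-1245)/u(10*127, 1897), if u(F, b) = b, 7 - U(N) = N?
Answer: -171489024943926505877/142318108991128 ≈ -1.2050e+6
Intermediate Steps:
U(N) = 7 - N
501791/(-2272808/1864775 - 1782896/(-2222019)) + U(-1245)/u(10*127, 1897) = 501791/(-2272808/1864775 - 1782896/(-2222019)) + (7 - 1*(-1245))/1897 = 501791/(-2272808*1/1864775 - 1782896*(-1/2222019)) + (7 + 1245)*(1/1897) = 501791/(-2272808/1864775 + 1782896/2222019) + 1252*(1/1897) = 501791/(-1725522670952/4143565480725) + 1252/1897 = 501791*(-4143565480725/1725522670952) + 1252/1897 = -90400168092977325/75022724824 + 1252/1897 = -171489024943926505877/142318108991128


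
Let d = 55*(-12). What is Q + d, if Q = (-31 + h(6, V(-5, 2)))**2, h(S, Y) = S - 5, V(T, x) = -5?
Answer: 240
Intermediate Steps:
h(S, Y) = -5 + S
d = -660
Q = 900 (Q = (-31 + (-5 + 6))**2 = (-31 + 1)**2 = (-30)**2 = 900)
Q + d = 900 - 660 = 240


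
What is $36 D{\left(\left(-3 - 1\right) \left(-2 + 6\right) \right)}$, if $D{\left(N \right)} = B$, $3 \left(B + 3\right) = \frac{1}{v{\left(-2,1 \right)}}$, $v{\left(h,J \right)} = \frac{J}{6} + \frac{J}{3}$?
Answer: $-84$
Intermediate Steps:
$v{\left(h,J \right)} = \frac{J}{2}$ ($v{\left(h,J \right)} = J \frac{1}{6} + J \frac{1}{3} = \frac{J}{6} + \frac{J}{3} = \frac{J}{2}$)
$B = - \frac{7}{3}$ ($B = -3 + \frac{1}{3 \cdot \frac{1}{2} \cdot 1} = -3 + \frac{\frac{1}{\frac{1}{2}}}{3} = -3 + \frac{1}{3} \cdot 2 = -3 + \frac{2}{3} = - \frac{7}{3} \approx -2.3333$)
$D{\left(N \right)} = - \frac{7}{3}$
$36 D{\left(\left(-3 - 1\right) \left(-2 + 6\right) \right)} = 36 \left(- \frac{7}{3}\right) = -84$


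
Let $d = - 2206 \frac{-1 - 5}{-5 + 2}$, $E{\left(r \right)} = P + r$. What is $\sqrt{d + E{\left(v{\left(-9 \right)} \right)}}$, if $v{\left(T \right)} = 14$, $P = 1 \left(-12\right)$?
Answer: $21 i \sqrt{10} \approx 66.408 i$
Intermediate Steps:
$P = -12$
$E{\left(r \right)} = -12 + r$
$d = -4412$ ($d = - 2206 \left(- \frac{6}{-3}\right) = - 2206 \left(\left(-6\right) \left(- \frac{1}{3}\right)\right) = \left(-2206\right) 2 = -4412$)
$\sqrt{d + E{\left(v{\left(-9 \right)} \right)}} = \sqrt{-4412 + \left(-12 + 14\right)} = \sqrt{-4412 + 2} = \sqrt{-4410} = 21 i \sqrt{10}$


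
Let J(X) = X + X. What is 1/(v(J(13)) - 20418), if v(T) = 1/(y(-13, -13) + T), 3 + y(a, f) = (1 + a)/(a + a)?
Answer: -305/6227477 ≈ -4.8977e-5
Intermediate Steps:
y(a, f) = -3 + (1 + a)/(2*a) (y(a, f) = -3 + (1 + a)/(a + a) = -3 + (1 + a)/((2*a)) = -3 + (1 + a)*(1/(2*a)) = -3 + (1 + a)/(2*a))
J(X) = 2*X
v(T) = 1/(-33/13 + T) (v(T) = 1/((½)*(1 - 5*(-13))/(-13) + T) = 1/((½)*(-1/13)*(1 + 65) + T) = 1/((½)*(-1/13)*66 + T) = 1/(-33/13 + T))
1/(v(J(13)) - 20418) = 1/(13/(-33 + 13*(2*13)) - 20418) = 1/(13/(-33 + 13*26) - 20418) = 1/(13/(-33 + 338) - 20418) = 1/(13/305 - 20418) = 1/(-6227477/305) = -305/6227477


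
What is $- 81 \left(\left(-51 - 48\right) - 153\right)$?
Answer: $20412$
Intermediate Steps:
$- 81 \left(\left(-51 - 48\right) - 153\right) = - 81 \left(-99 - 153\right) = \left(-81\right) \left(-252\right) = 20412$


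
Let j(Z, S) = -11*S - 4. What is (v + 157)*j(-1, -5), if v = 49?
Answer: 10506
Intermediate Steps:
j(Z, S) = -4 - 11*S
(v + 157)*j(-1, -5) = (49 + 157)*(-4 - 11*(-5)) = 206*(-4 + 55) = 206*51 = 10506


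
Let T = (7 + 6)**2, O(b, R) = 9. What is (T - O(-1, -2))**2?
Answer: 25600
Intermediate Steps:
T = 169 (T = 13**2 = 169)
(T - O(-1, -2))**2 = (169 - 1*9)**2 = (169 - 9)**2 = 160**2 = 25600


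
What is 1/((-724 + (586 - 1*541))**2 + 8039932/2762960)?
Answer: 690740/318461470323 ≈ 2.1690e-6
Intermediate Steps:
1/((-724 + (586 - 1*541))**2 + 8039932/2762960) = 1/((-724 + (586 - 541))**2 + 8039932*(1/2762960)) = 1/((-724 + 45)**2 + 2009983/690740) = 1/((-679)**2 + 2009983/690740) = 1/(461041 + 2009983/690740) = 1/(318461470323/690740) = 690740/318461470323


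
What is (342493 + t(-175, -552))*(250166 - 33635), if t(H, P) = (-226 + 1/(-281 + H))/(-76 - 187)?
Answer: 2964641661222297/39976 ≈ 7.4161e+10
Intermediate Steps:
t(H, P) = 226/263 - 1/(263*(-281 + H)) (t(H, P) = (-226 + 1/(-281 + H))/(-263) = (-226 + 1/(-281 + H))*(-1/263) = 226/263 - 1/(263*(-281 + H)))
(342493 + t(-175, -552))*(250166 - 33635) = (342493 + (-63507 + 226*(-175))/(263*(-281 - 175)))*(250166 - 33635) = (342493 + (1/263)*(-63507 - 39550)/(-456))*216531 = (342493 + (1/263)*(-1/456)*(-103057))*216531 = (342493 + 103057/119928)*216531 = (41074603561/119928)*216531 = 2964641661222297/39976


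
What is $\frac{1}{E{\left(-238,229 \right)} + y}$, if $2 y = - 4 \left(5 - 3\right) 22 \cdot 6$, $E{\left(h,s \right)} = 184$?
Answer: $- \frac{1}{344} \approx -0.002907$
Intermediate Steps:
$y = -528$ ($y = \frac{- 4 \left(5 - 3\right) 22 \cdot 6}{2} = \frac{\left(-4\right) 2 \cdot 22 \cdot 6}{2} = \frac{\left(-8\right) 22 \cdot 6}{2} = \frac{\left(-176\right) 6}{2} = \frac{1}{2} \left(-1056\right) = -528$)
$\frac{1}{E{\left(-238,229 \right)} + y} = \frac{1}{184 - 528} = \frac{1}{-344} = - \frac{1}{344}$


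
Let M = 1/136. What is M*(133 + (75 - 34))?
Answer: 87/68 ≈ 1.2794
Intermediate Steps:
M = 1/136 ≈ 0.0073529
M*(133 + (75 - 34)) = (133 + (75 - 34))/136 = (133 + 41)/136 = (1/136)*174 = 87/68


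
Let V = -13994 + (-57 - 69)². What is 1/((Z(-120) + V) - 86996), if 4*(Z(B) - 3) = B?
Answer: -1/85141 ≈ -1.1745e-5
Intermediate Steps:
Z(B) = 3 + B/4
V = 1882 (V = -13994 + (-126)² = -13994 + 15876 = 1882)
1/((Z(-120) + V) - 86996) = 1/(((3 + (¼)*(-120)) + 1882) - 86996) = 1/(((3 - 30) + 1882) - 86996) = 1/((-27 + 1882) - 86996) = 1/(1855 - 86996) = 1/(-85141) = -1/85141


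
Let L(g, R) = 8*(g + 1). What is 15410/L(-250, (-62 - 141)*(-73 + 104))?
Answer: -7705/996 ≈ -7.7359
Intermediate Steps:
L(g, R) = 8 + 8*g (L(g, R) = 8*(1 + g) = 8 + 8*g)
15410/L(-250, (-62 - 141)*(-73 + 104)) = 15410/(8 + 8*(-250)) = 15410/(8 - 2000) = 15410/(-1992) = 15410*(-1/1992) = -7705/996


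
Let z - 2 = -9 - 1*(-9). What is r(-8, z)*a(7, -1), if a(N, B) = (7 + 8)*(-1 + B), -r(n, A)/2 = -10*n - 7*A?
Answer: 3960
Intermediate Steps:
z = 2 (z = 2 + (-9 - 1*(-9)) = 2 + (-9 + 9) = 2 + 0 = 2)
r(n, A) = 14*A + 20*n (r(n, A) = -2*(-10*n - 7*A) = 14*A + 20*n)
a(N, B) = -15 + 15*B (a(N, B) = 15*(-1 + B) = -15 + 15*B)
r(-8, z)*a(7, -1) = (14*2 + 20*(-8))*(-15 + 15*(-1)) = (28 - 160)*(-15 - 15) = -132*(-30) = 3960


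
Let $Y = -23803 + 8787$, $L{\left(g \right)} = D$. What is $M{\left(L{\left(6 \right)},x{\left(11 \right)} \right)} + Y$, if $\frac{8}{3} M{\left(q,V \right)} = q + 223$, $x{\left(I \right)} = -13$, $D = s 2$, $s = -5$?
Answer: $- \frac{119489}{8} \approx -14936.0$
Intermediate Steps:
$D = -10$ ($D = \left(-5\right) 2 = -10$)
$L{\left(g \right)} = -10$
$Y = -15016$
$M{\left(q,V \right)} = \frac{669}{8} + \frac{3 q}{8}$ ($M{\left(q,V \right)} = \frac{3 \left(q + 223\right)}{8} = \frac{3 \left(223 + q\right)}{8} = \frac{669}{8} + \frac{3 q}{8}$)
$M{\left(L{\left(6 \right)},x{\left(11 \right)} \right)} + Y = \left(\frac{669}{8} + \frac{3}{8} \left(-10\right)\right) - 15016 = \left(\frac{669}{8} - \frac{15}{4}\right) - 15016 = \frac{639}{8} - 15016 = - \frac{119489}{8}$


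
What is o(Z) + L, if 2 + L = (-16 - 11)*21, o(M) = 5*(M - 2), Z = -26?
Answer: -709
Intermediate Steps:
o(M) = -10 + 5*M (o(M) = 5*(-2 + M) = -10 + 5*M)
L = -569 (L = -2 + (-16 - 11)*21 = -2 - 27*21 = -2 - 567 = -569)
o(Z) + L = (-10 + 5*(-26)) - 569 = (-10 - 130) - 569 = -140 - 569 = -709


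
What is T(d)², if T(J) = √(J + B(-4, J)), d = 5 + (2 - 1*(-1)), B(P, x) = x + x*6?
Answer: 64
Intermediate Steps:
B(P, x) = 7*x (B(P, x) = x + 6*x = 7*x)
d = 8 (d = 5 + (2 + 1) = 5 + 3 = 8)
T(J) = 2*√2*√J (T(J) = √(J + 7*J) = √(8*J) = 2*√2*√J)
T(d)² = (2*√2*√8)² = (2*√2*(2*√2))² = 8² = 64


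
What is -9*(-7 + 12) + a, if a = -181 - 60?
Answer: -286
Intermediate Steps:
a = -241
-9*(-7 + 12) + a = -9*(-7 + 12) - 241 = -9*5 - 241 = -45 - 241 = -286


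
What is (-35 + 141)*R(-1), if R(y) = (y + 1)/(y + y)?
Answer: 0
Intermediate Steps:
R(y) = (1 + y)/(2*y) (R(y) = (1 + y)/((2*y)) = (1 + y)*(1/(2*y)) = (1 + y)/(2*y))
(-35 + 141)*R(-1) = (-35 + 141)*((1/2)*(1 - 1)/(-1)) = 106*((1/2)*(-1)*0) = 106*0 = 0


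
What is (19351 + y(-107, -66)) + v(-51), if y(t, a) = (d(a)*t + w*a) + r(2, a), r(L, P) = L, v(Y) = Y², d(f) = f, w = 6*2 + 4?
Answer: 27960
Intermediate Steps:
w = 16 (w = 12 + 4 = 16)
y(t, a) = 2 + 16*a + a*t (y(t, a) = (a*t + 16*a) + 2 = (16*a + a*t) + 2 = 2 + 16*a + a*t)
(19351 + y(-107, -66)) + v(-51) = (19351 + (2 + 16*(-66) - 66*(-107))) + (-51)² = (19351 + (2 - 1056 + 7062)) + 2601 = (19351 + 6008) + 2601 = 25359 + 2601 = 27960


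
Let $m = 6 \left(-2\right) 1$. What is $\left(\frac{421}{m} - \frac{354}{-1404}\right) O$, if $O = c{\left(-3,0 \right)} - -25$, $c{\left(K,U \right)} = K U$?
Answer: $- \frac{407525}{468} \approx -870.78$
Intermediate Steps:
$O = 25$ ($O = \left(-3\right) 0 - -25 = 0 + 25 = 25$)
$m = -12$ ($m = \left(-12\right) 1 = -12$)
$\left(\frac{421}{m} - \frac{354}{-1404}\right) O = \left(\frac{421}{-12} - \frac{354}{-1404}\right) 25 = \left(421 \left(- \frac{1}{12}\right) - - \frac{59}{234}\right) 25 = \left(- \frac{421}{12} + \frac{59}{234}\right) 25 = \left(- \frac{16301}{468}\right) 25 = - \frac{407525}{468}$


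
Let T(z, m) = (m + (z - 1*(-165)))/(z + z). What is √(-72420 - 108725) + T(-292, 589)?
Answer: -231/292 + I*√181145 ≈ -0.7911 + 425.61*I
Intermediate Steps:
T(z, m) = (165 + m + z)/(2*z) (T(z, m) = (m + (z + 165))/((2*z)) = (m + (165 + z))*(1/(2*z)) = (165 + m + z)*(1/(2*z)) = (165 + m + z)/(2*z))
√(-72420 - 108725) + T(-292, 589) = √(-72420 - 108725) + (½)*(165 + 589 - 292)/(-292) = √(-181145) + (½)*(-1/292)*462 = I*√181145 - 231/292 = -231/292 + I*√181145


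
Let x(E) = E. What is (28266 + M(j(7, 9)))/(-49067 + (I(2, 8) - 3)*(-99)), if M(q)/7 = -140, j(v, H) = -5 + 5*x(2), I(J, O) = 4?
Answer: -13643/24583 ≈ -0.55498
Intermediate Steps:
j(v, H) = 5 (j(v, H) = -5 + 5*2 = -5 + 10 = 5)
M(q) = -980 (M(q) = 7*(-140) = -980)
(28266 + M(j(7, 9)))/(-49067 + (I(2, 8) - 3)*(-99)) = (28266 - 980)/(-49067 + (4 - 3)*(-99)) = 27286/(-49067 + 1*(-99)) = 27286/(-49067 - 99) = 27286/(-49166) = 27286*(-1/49166) = -13643/24583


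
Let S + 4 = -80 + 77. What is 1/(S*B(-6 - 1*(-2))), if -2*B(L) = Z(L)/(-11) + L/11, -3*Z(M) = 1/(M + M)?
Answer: -528/679 ≈ -0.77761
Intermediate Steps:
Z(M) = -1/(6*M) (Z(M) = -1/(3*(M + M)) = -1/(2*M)/3 = -1/(6*M))
B(L) = -L/22 - 1/(132*L) (B(L) = -(-1/(6*L)/(-11) + L/11)/2 = -(-1/(6*L)*(-1/11) + L*(1/11))/2 = -(1/(66*L) + L/11)/2 = -(L/11 + 1/(66*L))/2 = -L/22 - 1/(132*L))
S = -7 (S = -4 + (-80 + 77) = -4 - 3 = -7)
1/(S*B(-6 - 1*(-2))) = 1/(-7*(-(-6 - 1*(-2))/22 - 1/(132*(-6 - 1*(-2))))) = 1/(-7*(-(-6 + 2)/22 - 1/(132*(-6 + 2)))) = 1/(-7*(-1/22*(-4) - 1/132/(-4))) = 1/(-7*(2/11 - 1/132*(-1/4))) = 1/(-7*(2/11 + 1/528)) = 1/(-7*97/528) = 1/(-679/528) = -528/679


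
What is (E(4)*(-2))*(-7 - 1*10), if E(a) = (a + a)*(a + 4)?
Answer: 2176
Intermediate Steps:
E(a) = 2*a*(4 + a) (E(a) = (2*a)*(4 + a) = 2*a*(4 + a))
(E(4)*(-2))*(-7 - 1*10) = ((2*4*(4 + 4))*(-2))*(-7 - 1*10) = ((2*4*8)*(-2))*(-7 - 10) = (64*(-2))*(-17) = -128*(-17) = 2176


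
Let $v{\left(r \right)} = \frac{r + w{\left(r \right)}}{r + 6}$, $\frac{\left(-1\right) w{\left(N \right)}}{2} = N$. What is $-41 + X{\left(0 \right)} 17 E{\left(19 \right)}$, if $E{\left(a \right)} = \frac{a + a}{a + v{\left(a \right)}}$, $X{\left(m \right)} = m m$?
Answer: $-41$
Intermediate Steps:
$w{\left(N \right)} = - 2 N$
$X{\left(m \right)} = m^{2}$
$v{\left(r \right)} = - \frac{r}{6 + r}$ ($v{\left(r \right)} = \frac{r - 2 r}{r + 6} = \frac{\left(-1\right) r}{6 + r} = - \frac{r}{6 + r}$)
$E{\left(a \right)} = \frac{2 a}{a - \frac{a}{6 + a}}$ ($E{\left(a \right)} = \frac{a + a}{a - \frac{a}{6 + a}} = \frac{2 a}{a - \frac{a}{6 + a}}$)
$-41 + X{\left(0 \right)} 17 E{\left(19 \right)} = -41 + 0^{2} \cdot 17 \frac{2 \left(6 + 19\right)}{5 + 19} = -41 + 0 \cdot 17 \cdot 2 \cdot \frac{1}{24} \cdot 25 = -41 + 0 \cdot 2 \cdot \frac{1}{24} \cdot 25 = -41 + 0 \cdot \frac{25}{12} = -41 + 0 = -41$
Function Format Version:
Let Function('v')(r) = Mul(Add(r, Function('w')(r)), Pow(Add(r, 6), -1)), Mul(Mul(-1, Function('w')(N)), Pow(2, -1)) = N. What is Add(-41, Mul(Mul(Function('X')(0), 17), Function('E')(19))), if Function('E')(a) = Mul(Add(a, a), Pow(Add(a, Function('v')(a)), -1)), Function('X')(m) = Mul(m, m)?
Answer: -41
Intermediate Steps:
Function('w')(N) = Mul(-2, N)
Function('X')(m) = Pow(m, 2)
Function('v')(r) = Mul(-1, r, Pow(Add(6, r), -1)) (Function('v')(r) = Mul(Add(r, Mul(-2, r)), Pow(Add(r, 6), -1)) = Mul(Mul(-1, r), Pow(Add(6, r), -1)) = Mul(-1, r, Pow(Add(6, r), -1)))
Function('E')(a) = Mul(2, a, Pow(Add(a, Mul(-1, a, Pow(Add(6, a), -1))), -1)) (Function('E')(a) = Mul(Add(a, a), Pow(Add(a, Mul(-1, a, Pow(Add(6, a), -1))), -1)) = Mul(Mul(2, a), Pow(Add(a, Mul(-1, a, Pow(Add(6, a), -1))), -1)) = Mul(2, a, Pow(Add(a, Mul(-1, a, Pow(Add(6, a), -1))), -1)))
Add(-41, Mul(Mul(Function('X')(0), 17), Function('E')(19))) = Add(-41, Mul(Mul(Pow(0, 2), 17), Mul(2, Pow(Add(5, 19), -1), Add(6, 19)))) = Add(-41, Mul(Mul(0, 17), Mul(2, Pow(24, -1), 25))) = Add(-41, Mul(0, Mul(2, Rational(1, 24), 25))) = Add(-41, Mul(0, Rational(25, 12))) = Add(-41, 0) = -41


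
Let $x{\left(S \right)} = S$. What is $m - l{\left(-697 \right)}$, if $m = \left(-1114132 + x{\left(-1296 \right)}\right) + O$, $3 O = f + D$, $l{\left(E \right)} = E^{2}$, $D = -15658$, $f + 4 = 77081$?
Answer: $-1580764$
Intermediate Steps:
$f = 77077$ ($f = -4 + 77081 = 77077$)
$O = 20473$ ($O = \frac{77077 - 15658}{3} = \frac{1}{3} \cdot 61419 = 20473$)
$m = -1094955$ ($m = \left(-1114132 - 1296\right) + 20473 = -1115428 + 20473 = -1094955$)
$m - l{\left(-697 \right)} = -1094955 - \left(-697\right)^{2} = -1094955 - 485809 = -1580764$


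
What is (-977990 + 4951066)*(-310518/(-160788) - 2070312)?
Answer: -110213464407919974/13399 ≈ -8.2255e+12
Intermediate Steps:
(-977990 + 4951066)*(-310518/(-160788) - 2070312) = 3973076*(-310518*(-1/160788) - 2070312) = 3973076*(51753/26798 - 2070312) = 3973076*(-55480169223/26798) = -110213464407919974/13399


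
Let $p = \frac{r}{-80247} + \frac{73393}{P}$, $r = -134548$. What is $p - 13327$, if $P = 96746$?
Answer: $- \frac{103446274294795}{7763576262} \approx -13325.0$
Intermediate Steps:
$p = \frac{18906548879}{7763576262}$ ($p = - \frac{134548}{-80247} + \frac{73393}{96746} = \left(-134548\right) \left(- \frac{1}{80247}\right) + 73393 \cdot \frac{1}{96746} = \frac{134548}{80247} + \frac{73393}{96746} = \frac{18906548879}{7763576262} \approx 2.4353$)
$p - 13327 = \frac{18906548879}{7763576262} - 13327 = - \frac{103446274294795}{7763576262}$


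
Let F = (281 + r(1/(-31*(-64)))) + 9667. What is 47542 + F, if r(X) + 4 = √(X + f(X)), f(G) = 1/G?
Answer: 57486 + √122023967/248 ≈ 57531.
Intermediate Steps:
f(G) = 1/G
r(X) = -4 + √(X + 1/X)
F = 9944 + √122023967/248 (F = (281 + (-4 + √(1/(-31*(-64)) + 1/(1/(-31*(-64)))))) + 9667 = (281 + (-4 + √(-1/31*(-1/64) + 1/(-1/31*(-1/64))))) + 9667 = (281 + (-4 + √(1/1984 + 1/(1/1984)))) + 9667 = (281 + (-4 + √(1/1984 + 1984))) + 9667 = (281 + (-4 + √(3936257/1984))) + 9667 = (281 + (-4 + √122023967/248)) + 9667 = (277 + √122023967/248) + 9667 = 9944 + √122023967/248 ≈ 9988.5)
47542 + F = 47542 + (9944 + √122023967/248) = 57486 + √122023967/248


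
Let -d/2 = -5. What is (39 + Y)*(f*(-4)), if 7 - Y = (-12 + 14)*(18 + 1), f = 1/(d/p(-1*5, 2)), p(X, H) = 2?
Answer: -32/5 ≈ -6.4000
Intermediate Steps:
d = 10 (d = -2*(-5) = 10)
f = ⅕ (f = 1/(10/2) = 1/(10*(½)) = 1/5 = ⅕ ≈ 0.20000)
Y = -31 (Y = 7 - (-12 + 14)*(18 + 1) = 7 - 2*19 = 7 - 1*38 = 7 - 38 = -31)
(39 + Y)*(f*(-4)) = (39 - 31)*((⅕)*(-4)) = 8*(-⅘) = -32/5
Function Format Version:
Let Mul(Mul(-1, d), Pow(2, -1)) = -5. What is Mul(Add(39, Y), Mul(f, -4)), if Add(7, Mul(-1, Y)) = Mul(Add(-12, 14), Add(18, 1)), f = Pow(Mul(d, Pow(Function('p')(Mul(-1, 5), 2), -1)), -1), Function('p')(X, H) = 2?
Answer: Rational(-32, 5) ≈ -6.4000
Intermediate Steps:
d = 10 (d = Mul(-2, -5) = 10)
f = Rational(1, 5) (f = Pow(Mul(10, Pow(2, -1)), -1) = Pow(Mul(10, Rational(1, 2)), -1) = Pow(5, -1) = Rational(1, 5) ≈ 0.20000)
Y = -31 (Y = Add(7, Mul(-1, Mul(Add(-12, 14), Add(18, 1)))) = Add(7, Mul(-1, Mul(2, 19))) = Add(7, Mul(-1, 38)) = Add(7, -38) = -31)
Mul(Add(39, Y), Mul(f, -4)) = Mul(Add(39, -31), Mul(Rational(1, 5), -4)) = Mul(8, Rational(-4, 5)) = Rational(-32, 5)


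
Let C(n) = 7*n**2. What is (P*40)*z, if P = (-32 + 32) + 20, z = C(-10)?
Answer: 560000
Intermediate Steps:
z = 700 (z = 7*(-10)**2 = 7*100 = 700)
P = 20 (P = 0 + 20 = 20)
(P*40)*z = (20*40)*700 = 800*700 = 560000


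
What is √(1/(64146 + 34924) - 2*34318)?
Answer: I*√673653067177330/99070 ≈ 261.98*I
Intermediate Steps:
√(1/(64146 + 34924) - 2*34318) = √(1/99070 - 68636) = √(-6799768519/99070) = I*√673653067177330/99070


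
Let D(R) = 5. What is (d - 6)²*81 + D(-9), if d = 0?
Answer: 2921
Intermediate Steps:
(d - 6)²*81 + D(-9) = (0 - 6)²*81 + 5 = (-6)²*81 + 5 = 36*81 + 5 = 2916 + 5 = 2921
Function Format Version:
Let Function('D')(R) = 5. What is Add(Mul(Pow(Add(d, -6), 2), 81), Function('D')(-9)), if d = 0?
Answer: 2921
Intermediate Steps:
Add(Mul(Pow(Add(d, -6), 2), 81), Function('D')(-9)) = Add(Mul(Pow(Add(0, -6), 2), 81), 5) = Add(Mul(Pow(-6, 2), 81), 5) = Add(Mul(36, 81), 5) = Add(2916, 5) = 2921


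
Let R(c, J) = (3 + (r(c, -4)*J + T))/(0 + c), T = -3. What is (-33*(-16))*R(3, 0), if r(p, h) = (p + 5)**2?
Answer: 0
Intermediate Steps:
r(p, h) = (5 + p)**2
R(c, J) = J*(5 + c)**2/c (R(c, J) = (3 + ((5 + c)**2*J - 3))/(0 + c) = (3 + (J*(5 + c)**2 - 3))/c = (3 + (-3 + J*(5 + c)**2))/c = (J*(5 + c)**2)/c = J*(5 + c)**2/c)
(-33*(-16))*R(3, 0) = (-33*(-16))*(0*(5 + 3)**2/3) = 528*(0*(1/3)*8**2) = 528*(0*(1/3)*64) = 528*0 = 0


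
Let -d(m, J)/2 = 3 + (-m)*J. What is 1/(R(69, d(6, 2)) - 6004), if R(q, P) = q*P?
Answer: -1/4762 ≈ -0.00021000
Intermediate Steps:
d(m, J) = -6 + 2*J*m (d(m, J) = -2*(3 + (-m)*J) = -2*(3 - J*m) = -6 + 2*J*m)
R(q, P) = P*q
1/(R(69, d(6, 2)) - 6004) = 1/((-6 + 2*2*6)*69 - 6004) = 1/((-6 + 24)*69 - 6004) = 1/(18*69 - 6004) = 1/(1242 - 6004) = 1/(-4762) = -1/4762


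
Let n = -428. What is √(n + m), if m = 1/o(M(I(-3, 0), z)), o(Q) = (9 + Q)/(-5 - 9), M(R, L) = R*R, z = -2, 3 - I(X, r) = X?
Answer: I*√96370/15 ≈ 20.696*I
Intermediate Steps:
I(X, r) = 3 - X
M(R, L) = R²
o(Q) = -9/14 - Q/14 (o(Q) = (9 + Q)/(-14) = (9 + Q)*(-1/14) = -9/14 - Q/14)
m = -14/45 (m = 1/(-9/14 - (3 - 1*(-3))²/14) = 1/(-9/14 - (3 + 3)²/14) = 1/(-9/14 - 1/14*6²) = 1/(-9/14 - 1/14*36) = 1/(-9/14 - 18/7) = 1/(-45/14) = -14/45 ≈ -0.31111)
√(n + m) = √(-428 - 14/45) = √(-19274/45) = I*√96370/15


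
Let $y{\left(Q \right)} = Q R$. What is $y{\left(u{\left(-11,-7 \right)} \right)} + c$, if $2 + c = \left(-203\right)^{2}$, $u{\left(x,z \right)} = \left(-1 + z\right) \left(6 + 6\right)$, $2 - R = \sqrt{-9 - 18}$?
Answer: $41015 + 288 i \sqrt{3} \approx 41015.0 + 498.83 i$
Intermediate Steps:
$R = 2 - 3 i \sqrt{3}$ ($R = 2 - \sqrt{-9 - 18} = 2 - \sqrt{-27} = 2 - 3 i \sqrt{3} \approx 2.0 - 5.1962 i$)
$u{\left(x,z \right)} = -12 + 12 z$ ($u{\left(x,z \right)} = \left(-1 + z\right) 12 = -12 + 12 z$)
$c = 41207$ ($c = -2 + \left(-203\right)^{2} = -2 + 41209 = 41207$)
$y{\left(Q \right)} = Q \left(2 - 3 i \sqrt{3}\right)$
$y{\left(u{\left(-11,-7 \right)} \right)} + c = \left(-12 + 12 \left(-7\right)\right) \left(2 - 3 i \sqrt{3}\right) + 41207 = \left(-12 - 84\right) \left(2 - 3 i \sqrt{3}\right) + 41207 = - 96 \left(2 - 3 i \sqrt{3}\right) + 41207 = \left(-192 + 288 i \sqrt{3}\right) + 41207 = 41015 + 288 i \sqrt{3}$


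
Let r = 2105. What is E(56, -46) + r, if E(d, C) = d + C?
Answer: 2115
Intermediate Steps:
E(d, C) = C + d
E(56, -46) + r = (-46 + 56) + 2105 = 10 + 2105 = 2115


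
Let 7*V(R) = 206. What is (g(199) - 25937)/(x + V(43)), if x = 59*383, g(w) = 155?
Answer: -60158/52795 ≈ -1.1395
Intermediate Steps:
V(R) = 206/7 (V(R) = (⅐)*206 = 206/7)
x = 22597
(g(199) - 25937)/(x + V(43)) = (155 - 25937)/(22597 + 206/7) = -25782/158385/7 = -25782*7/158385 = -60158/52795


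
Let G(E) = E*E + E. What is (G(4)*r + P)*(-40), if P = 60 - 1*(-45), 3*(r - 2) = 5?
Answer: -21400/3 ≈ -7133.3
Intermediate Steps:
r = 11/3 (r = 2 + (⅓)*5 = 2 + 5/3 = 11/3 ≈ 3.6667)
G(E) = E + E² (G(E) = E² + E = E + E²)
P = 105 (P = 60 + 45 = 105)
(G(4)*r + P)*(-40) = ((4*(1 + 4))*(11/3) + 105)*(-40) = ((4*5)*(11/3) + 105)*(-40) = (20*(11/3) + 105)*(-40) = (220/3 + 105)*(-40) = (535/3)*(-40) = -21400/3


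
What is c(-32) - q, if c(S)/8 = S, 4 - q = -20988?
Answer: -21248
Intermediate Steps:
q = 20992 (q = 4 - 1*(-20988) = 4 + 20988 = 20992)
c(S) = 8*S
c(-32) - q = 8*(-32) - 1*20992 = -256 - 20992 = -21248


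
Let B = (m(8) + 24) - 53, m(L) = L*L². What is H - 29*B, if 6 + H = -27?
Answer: -14040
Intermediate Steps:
H = -33 (H = -6 - 27 = -33)
m(L) = L³
B = 483 (B = (8³ + 24) - 53 = (512 + 24) - 53 = 536 - 53 = 483)
H - 29*B = -33 - 29*483 = -33 - 14007 = -14040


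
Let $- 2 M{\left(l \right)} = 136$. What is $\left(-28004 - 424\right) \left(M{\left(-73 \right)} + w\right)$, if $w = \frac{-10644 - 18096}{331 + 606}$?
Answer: $\frac{2628339168}{937} \approx 2.8051 \cdot 10^{6}$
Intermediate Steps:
$w = - \frac{28740}{937} \approx -30.672$
$M{\left(l \right)} = -68$ ($M{\left(l \right)} = \left(- \frac{1}{2}\right) 136 = -68$)
$\left(-28004 - 424\right) \left(M{\left(-73 \right)} + w\right) = \left(-28004 - 424\right) \left(-68 - \frac{28740}{937}\right) = \left(-28428\right) \left(- \frac{92456}{937}\right) = \frac{2628339168}{937}$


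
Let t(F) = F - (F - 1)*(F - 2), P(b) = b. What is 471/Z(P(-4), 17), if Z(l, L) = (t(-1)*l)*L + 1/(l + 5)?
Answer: 157/159 ≈ 0.98742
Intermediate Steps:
t(F) = F - (-1 + F)*(-2 + F)
Z(l, L) = 1/(5 + l) - 7*L*l (Z(l, L) = ((-2 - 1*(-1)² + 4*(-1))*l)*L + 1/(l + 5) = ((-2 - 1*1 - 4)*l)*L + 1/(5 + l) = ((-2 - 1 - 4)*l)*L + 1/(5 + l) = (-7*l)*L + 1/(5 + l) = -7*L*l + 1/(5 + l) = 1/(5 + l) - 7*L*l)
471/Z(P(-4), 17) = 471/(((1 - 35*17*(-4) - 7*17*(-4)²)/(5 - 4))) = 471/(((1 + 2380 - 7*17*16)/1)) = 471/((1*(1 + 2380 - 1904))) = 471/((1*477)) = 471/477 = 471*(1/477) = 157/159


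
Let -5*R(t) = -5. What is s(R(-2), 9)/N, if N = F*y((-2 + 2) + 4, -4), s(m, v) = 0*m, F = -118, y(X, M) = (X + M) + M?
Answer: 0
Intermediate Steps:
R(t) = 1 (R(t) = -⅕*(-5) = 1)
y(X, M) = X + 2*M (y(X, M) = (M + X) + M = X + 2*M)
s(m, v) = 0
N = 472 (N = -118*(((-2 + 2) + 4) + 2*(-4)) = -118*((0 + 4) - 8) = -118*(4 - 8) = -118*(-4) = 472)
s(R(-2), 9)/N = 0/472 = 0*(1/472) = 0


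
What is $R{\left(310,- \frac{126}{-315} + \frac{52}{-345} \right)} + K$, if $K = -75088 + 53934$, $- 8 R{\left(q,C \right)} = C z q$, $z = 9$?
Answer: $- \frac{977083}{46} \approx -21241.0$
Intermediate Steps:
$R{\left(q,C \right)} = - \frac{9 C q}{8}$ ($R{\left(q,C \right)} = - \frac{C 9 q}{8} = - \frac{9 C q}{8}$)
$K = -21154$
$R{\left(310,- \frac{126}{-315} + \frac{52}{-345} \right)} + K = \left(- \frac{9}{8}\right) \left(- \frac{126}{-315} + \frac{52}{-345}\right) 310 - 21154 = \left(- \frac{9}{8}\right) \left(\left(-126\right) \left(- \frac{1}{315}\right) + 52 \left(- \frac{1}{345}\right)\right) 310 - 21154 = \left(- \frac{9}{8}\right) \left(\frac{2}{5} - \frac{52}{345}\right) 310 - 21154 = \left(- \frac{9}{8}\right) \frac{86}{345} \cdot 310 - 21154 = - \frac{3999}{46} - 21154 = - \frac{977083}{46}$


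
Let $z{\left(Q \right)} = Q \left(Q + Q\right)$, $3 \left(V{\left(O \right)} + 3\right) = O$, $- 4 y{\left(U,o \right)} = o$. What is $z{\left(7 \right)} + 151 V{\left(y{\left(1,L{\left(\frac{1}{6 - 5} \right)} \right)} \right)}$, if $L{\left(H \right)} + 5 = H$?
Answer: $- \frac{914}{3} \approx -304.67$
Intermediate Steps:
$L{\left(H \right)} = -5 + H$
$y{\left(U,o \right)} = - \frac{o}{4}$
$V{\left(O \right)} = -3 + \frac{O}{3}$
$z{\left(Q \right)} = 2 Q^{2}$ ($z{\left(Q \right)} = Q 2 Q = 2 Q^{2}$)
$z{\left(7 \right)} + 151 V{\left(y{\left(1,L{\left(\frac{1}{6 - 5} \right)} \right)} \right)} = 2 \cdot 7^{2} + 151 \left(-3 + \frac{\left(- \frac{1}{4}\right) \left(-5 + \frac{1}{6 - 5}\right)}{3}\right) = 2 \cdot 49 + 151 \left(-3 + \frac{\left(- \frac{1}{4}\right) \left(-5 + 1^{-1}\right)}{3}\right) = 98 + 151 \left(-3 + \frac{\left(- \frac{1}{4}\right) \left(-5 + 1\right)}{3}\right) = 98 + 151 \left(-3 + \frac{\left(- \frac{1}{4}\right) \left(-4\right)}{3}\right) = 98 + 151 \left(-3 + \frac{1}{3} \cdot 1\right) = 98 + 151 \left(-3 + \frac{1}{3}\right) = 98 + 151 \left(- \frac{8}{3}\right) = 98 - \frac{1208}{3} = - \frac{914}{3}$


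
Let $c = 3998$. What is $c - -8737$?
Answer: $12735$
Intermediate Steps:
$c - -8737 = 3998 - -8737 = 3998 + 8737 = 12735$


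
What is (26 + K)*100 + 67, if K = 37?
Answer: 6367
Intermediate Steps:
(26 + K)*100 + 67 = (26 + 37)*100 + 67 = 63*100 + 67 = 6300 + 67 = 6367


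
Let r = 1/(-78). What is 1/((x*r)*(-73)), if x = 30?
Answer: 13/365 ≈ 0.035616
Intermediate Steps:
r = -1/78 ≈ -0.012821
1/((x*r)*(-73)) = 1/((30*(-1/78))*(-73)) = 1/(-5/13*(-73)) = 1/(365/13) = 13/365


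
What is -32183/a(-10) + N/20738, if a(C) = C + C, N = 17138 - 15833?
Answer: 333718577/207380 ≈ 1609.2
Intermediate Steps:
N = 1305
a(C) = 2*C
-32183/a(-10) + N/20738 = -32183/(2*(-10)) + 1305/20738 = -32183/(-20) + 1305*(1/20738) = -32183*(-1/20) + 1305/20738 = 32183/20 + 1305/20738 = 333718577/207380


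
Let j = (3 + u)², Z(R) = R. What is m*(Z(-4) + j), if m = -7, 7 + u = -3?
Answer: -315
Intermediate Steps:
u = -10 (u = -7 - 3 = -10)
j = 49 (j = (3 - 10)² = (-7)² = 49)
m*(Z(-4) + j) = -7*(-4 + 49) = -7*45 = -315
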